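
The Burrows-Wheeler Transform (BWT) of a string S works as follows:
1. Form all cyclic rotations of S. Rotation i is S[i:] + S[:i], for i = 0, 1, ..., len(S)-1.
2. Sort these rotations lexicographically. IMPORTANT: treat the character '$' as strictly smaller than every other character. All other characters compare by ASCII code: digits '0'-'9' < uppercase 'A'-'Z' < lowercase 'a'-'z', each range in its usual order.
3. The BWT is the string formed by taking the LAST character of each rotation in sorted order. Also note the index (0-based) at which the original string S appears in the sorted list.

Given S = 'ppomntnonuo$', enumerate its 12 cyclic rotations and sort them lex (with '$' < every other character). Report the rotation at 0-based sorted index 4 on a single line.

All 12 rotations (rotation i = S[i:]+S[:i]):
  rot[0] = ppomntnonuo$
  rot[1] = pomntnonuo$p
  rot[2] = omntnonuo$pp
  rot[3] = mntnonuo$ppo
  rot[4] = ntnonuo$ppom
  rot[5] = tnonuo$ppomn
  rot[6] = nonuo$ppomnt
  rot[7] = onuo$ppomntn
  rot[8] = nuo$ppomntno
  rot[9] = uo$ppomntnon
  rot[10] = o$ppomntnonu
  rot[11] = $ppomntnonuo
Sorted (with $ < everything):
  sorted[0] = $ppomntnonuo
  sorted[1] = mntnonuo$ppo
  sorted[2] = nonuo$ppomnt
  sorted[3] = ntnonuo$ppom
  sorted[4] = nuo$ppomntno
  sorted[5] = o$ppomntnonu
  sorted[6] = omntnonuo$pp
  sorted[7] = onuo$ppomntn
  sorted[8] = pomntnonuo$p
  sorted[9] = ppomntnonuo$
  sorted[10] = tnonuo$ppomn
  sorted[11] = uo$ppomntnon
sorted[4] = nuo$ppomntno

Answer: nuo$ppomntno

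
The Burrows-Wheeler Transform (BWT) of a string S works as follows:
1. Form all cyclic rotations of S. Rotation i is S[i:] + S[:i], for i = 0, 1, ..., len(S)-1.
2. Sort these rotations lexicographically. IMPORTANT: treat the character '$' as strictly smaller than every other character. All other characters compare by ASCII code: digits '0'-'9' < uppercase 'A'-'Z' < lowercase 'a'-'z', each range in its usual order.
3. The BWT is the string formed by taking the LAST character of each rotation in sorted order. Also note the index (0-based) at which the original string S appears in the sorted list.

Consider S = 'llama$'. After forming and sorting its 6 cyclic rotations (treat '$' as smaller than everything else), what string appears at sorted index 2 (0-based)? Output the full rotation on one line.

Answer: ama$ll

Derivation:
All 6 rotations (rotation i = S[i:]+S[:i]):
  rot[0] = llama$
  rot[1] = lama$l
  rot[2] = ama$ll
  rot[3] = ma$lla
  rot[4] = a$llam
  rot[5] = $llama
Sorted (with $ < everything):
  sorted[0] = $llama
  sorted[1] = a$llam
  sorted[2] = ama$ll
  sorted[3] = lama$l
  sorted[4] = llama$
  sorted[5] = ma$lla
sorted[2] = ama$ll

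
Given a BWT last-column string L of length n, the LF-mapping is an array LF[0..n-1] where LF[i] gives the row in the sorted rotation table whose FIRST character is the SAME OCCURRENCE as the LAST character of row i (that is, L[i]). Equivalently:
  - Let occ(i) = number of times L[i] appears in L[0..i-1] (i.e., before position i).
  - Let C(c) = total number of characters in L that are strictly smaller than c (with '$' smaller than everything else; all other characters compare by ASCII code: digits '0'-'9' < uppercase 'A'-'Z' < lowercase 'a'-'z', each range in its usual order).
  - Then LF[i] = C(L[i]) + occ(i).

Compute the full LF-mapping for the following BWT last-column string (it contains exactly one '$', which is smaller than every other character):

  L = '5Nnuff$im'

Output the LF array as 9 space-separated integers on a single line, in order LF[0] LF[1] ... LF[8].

Answer: 1 2 7 8 3 4 0 5 6

Derivation:
Char counts: '$':1, '5':1, 'N':1, 'f':2, 'i':1, 'm':1, 'n':1, 'u':1
C (first-col start): C('$')=0, C('5')=1, C('N')=2, C('f')=3, C('i')=5, C('m')=6, C('n')=7, C('u')=8
L[0]='5': occ=0, LF[0]=C('5')+0=1+0=1
L[1]='N': occ=0, LF[1]=C('N')+0=2+0=2
L[2]='n': occ=0, LF[2]=C('n')+0=7+0=7
L[3]='u': occ=0, LF[3]=C('u')+0=8+0=8
L[4]='f': occ=0, LF[4]=C('f')+0=3+0=3
L[5]='f': occ=1, LF[5]=C('f')+1=3+1=4
L[6]='$': occ=0, LF[6]=C('$')+0=0+0=0
L[7]='i': occ=0, LF[7]=C('i')+0=5+0=5
L[8]='m': occ=0, LF[8]=C('m')+0=6+0=6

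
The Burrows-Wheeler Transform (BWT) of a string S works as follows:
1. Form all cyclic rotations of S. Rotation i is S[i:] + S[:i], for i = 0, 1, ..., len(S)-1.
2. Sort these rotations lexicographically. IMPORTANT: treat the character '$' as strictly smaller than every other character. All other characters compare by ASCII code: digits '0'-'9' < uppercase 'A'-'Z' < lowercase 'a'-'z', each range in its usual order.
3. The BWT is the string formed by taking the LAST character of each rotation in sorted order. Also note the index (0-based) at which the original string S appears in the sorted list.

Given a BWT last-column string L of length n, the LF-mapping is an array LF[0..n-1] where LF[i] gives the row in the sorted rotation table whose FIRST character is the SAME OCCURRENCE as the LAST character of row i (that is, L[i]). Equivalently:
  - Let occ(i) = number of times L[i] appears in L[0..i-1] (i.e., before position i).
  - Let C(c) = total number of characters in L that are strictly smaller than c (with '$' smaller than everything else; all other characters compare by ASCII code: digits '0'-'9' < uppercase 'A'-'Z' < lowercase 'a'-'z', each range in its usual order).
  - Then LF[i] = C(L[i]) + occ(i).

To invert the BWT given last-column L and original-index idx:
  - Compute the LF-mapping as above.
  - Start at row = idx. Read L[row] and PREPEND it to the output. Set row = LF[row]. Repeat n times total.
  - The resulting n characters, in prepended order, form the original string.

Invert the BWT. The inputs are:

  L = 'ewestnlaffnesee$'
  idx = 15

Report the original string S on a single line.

LF mapping: 2 15 3 12 14 10 9 1 7 8 11 4 13 5 6 0
Walk LF starting at row 15, prepending L[row]:
  step 1: row=15, L[15]='$', prepend. Next row=LF[15]=0
  step 2: row=0, L[0]='e', prepend. Next row=LF[0]=2
  step 3: row=2, L[2]='e', prepend. Next row=LF[2]=3
  step 4: row=3, L[3]='s', prepend. Next row=LF[3]=12
  step 5: row=12, L[12]='s', prepend. Next row=LF[12]=13
  step 6: row=13, L[13]='e', prepend. Next row=LF[13]=5
  step 7: row=5, L[5]='n', prepend. Next row=LF[5]=10
  step 8: row=10, L[10]='n', prepend. Next row=LF[10]=11
  step 9: row=11, L[11]='e', prepend. Next row=LF[11]=4
  step 10: row=4, L[4]='t', prepend. Next row=LF[4]=14
  step 11: row=14, L[14]='e', prepend. Next row=LF[14]=6
  step 12: row=6, L[6]='l', prepend. Next row=LF[6]=9
  step 13: row=9, L[9]='f', prepend. Next row=LF[9]=8
  step 14: row=8, L[8]='f', prepend. Next row=LF[8]=7
  step 15: row=7, L[7]='a', prepend. Next row=LF[7]=1
  step 16: row=1, L[1]='w', prepend. Next row=LF[1]=15
Reversed output: waffletennessee$

Answer: waffletennessee$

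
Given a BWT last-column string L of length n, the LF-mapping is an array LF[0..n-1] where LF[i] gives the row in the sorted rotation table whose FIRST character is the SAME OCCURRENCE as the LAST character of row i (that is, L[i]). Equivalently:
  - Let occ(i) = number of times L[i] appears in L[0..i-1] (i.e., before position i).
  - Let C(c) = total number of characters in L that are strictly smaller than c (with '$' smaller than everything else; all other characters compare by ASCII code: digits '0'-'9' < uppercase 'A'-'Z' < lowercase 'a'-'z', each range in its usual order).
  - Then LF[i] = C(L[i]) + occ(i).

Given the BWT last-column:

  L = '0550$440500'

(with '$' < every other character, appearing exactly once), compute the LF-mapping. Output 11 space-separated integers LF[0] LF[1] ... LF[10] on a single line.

Char counts: '$':1, '0':5, '4':2, '5':3
C (first-col start): C('$')=0, C('0')=1, C('4')=6, C('5')=8
L[0]='0': occ=0, LF[0]=C('0')+0=1+0=1
L[1]='5': occ=0, LF[1]=C('5')+0=8+0=8
L[2]='5': occ=1, LF[2]=C('5')+1=8+1=9
L[3]='0': occ=1, LF[3]=C('0')+1=1+1=2
L[4]='$': occ=0, LF[4]=C('$')+0=0+0=0
L[5]='4': occ=0, LF[5]=C('4')+0=6+0=6
L[6]='4': occ=1, LF[6]=C('4')+1=6+1=7
L[7]='0': occ=2, LF[7]=C('0')+2=1+2=3
L[8]='5': occ=2, LF[8]=C('5')+2=8+2=10
L[9]='0': occ=3, LF[9]=C('0')+3=1+3=4
L[10]='0': occ=4, LF[10]=C('0')+4=1+4=5

Answer: 1 8 9 2 0 6 7 3 10 4 5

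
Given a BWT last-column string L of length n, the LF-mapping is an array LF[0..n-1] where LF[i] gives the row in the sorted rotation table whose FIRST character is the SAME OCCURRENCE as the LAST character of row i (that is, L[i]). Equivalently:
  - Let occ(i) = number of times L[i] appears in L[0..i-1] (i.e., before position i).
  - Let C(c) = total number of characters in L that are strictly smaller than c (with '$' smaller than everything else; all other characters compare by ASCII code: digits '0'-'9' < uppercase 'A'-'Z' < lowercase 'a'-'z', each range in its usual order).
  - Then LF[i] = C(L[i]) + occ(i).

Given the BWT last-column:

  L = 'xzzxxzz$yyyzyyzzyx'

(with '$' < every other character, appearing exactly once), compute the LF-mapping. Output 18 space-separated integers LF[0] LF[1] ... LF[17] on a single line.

Answer: 1 11 12 2 3 13 14 0 5 6 7 15 8 9 16 17 10 4

Derivation:
Char counts: '$':1, 'x':4, 'y':6, 'z':7
C (first-col start): C('$')=0, C('x')=1, C('y')=5, C('z')=11
L[0]='x': occ=0, LF[0]=C('x')+0=1+0=1
L[1]='z': occ=0, LF[1]=C('z')+0=11+0=11
L[2]='z': occ=1, LF[2]=C('z')+1=11+1=12
L[3]='x': occ=1, LF[3]=C('x')+1=1+1=2
L[4]='x': occ=2, LF[4]=C('x')+2=1+2=3
L[5]='z': occ=2, LF[5]=C('z')+2=11+2=13
L[6]='z': occ=3, LF[6]=C('z')+3=11+3=14
L[7]='$': occ=0, LF[7]=C('$')+0=0+0=0
L[8]='y': occ=0, LF[8]=C('y')+0=5+0=5
L[9]='y': occ=1, LF[9]=C('y')+1=5+1=6
L[10]='y': occ=2, LF[10]=C('y')+2=5+2=7
L[11]='z': occ=4, LF[11]=C('z')+4=11+4=15
L[12]='y': occ=3, LF[12]=C('y')+3=5+3=8
L[13]='y': occ=4, LF[13]=C('y')+4=5+4=9
L[14]='z': occ=5, LF[14]=C('z')+5=11+5=16
L[15]='z': occ=6, LF[15]=C('z')+6=11+6=17
L[16]='y': occ=5, LF[16]=C('y')+5=5+5=10
L[17]='x': occ=3, LF[17]=C('x')+3=1+3=4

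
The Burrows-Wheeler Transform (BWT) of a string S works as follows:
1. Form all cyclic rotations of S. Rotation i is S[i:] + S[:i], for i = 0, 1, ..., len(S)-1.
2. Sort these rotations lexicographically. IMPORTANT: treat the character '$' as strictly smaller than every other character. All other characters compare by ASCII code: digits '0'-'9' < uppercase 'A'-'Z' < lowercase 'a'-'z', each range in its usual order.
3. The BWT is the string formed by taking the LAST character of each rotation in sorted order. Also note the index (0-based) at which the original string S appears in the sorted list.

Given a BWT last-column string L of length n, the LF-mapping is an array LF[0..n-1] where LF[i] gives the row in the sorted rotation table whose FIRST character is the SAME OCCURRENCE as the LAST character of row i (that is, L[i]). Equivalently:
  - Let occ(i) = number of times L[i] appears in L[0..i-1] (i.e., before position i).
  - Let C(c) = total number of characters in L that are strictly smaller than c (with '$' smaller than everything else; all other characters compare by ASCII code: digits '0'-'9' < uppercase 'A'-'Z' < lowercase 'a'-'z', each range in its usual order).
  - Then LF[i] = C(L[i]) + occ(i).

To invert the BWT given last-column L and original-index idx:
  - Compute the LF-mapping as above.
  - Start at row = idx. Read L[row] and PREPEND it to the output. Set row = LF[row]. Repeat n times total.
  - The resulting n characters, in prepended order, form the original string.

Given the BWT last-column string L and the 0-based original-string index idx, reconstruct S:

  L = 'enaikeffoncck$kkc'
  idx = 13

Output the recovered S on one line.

Answer: knickknackcoffee$

Derivation:
LF mapping: 5 14 1 9 10 6 7 8 16 15 2 3 11 0 12 13 4
Walk LF starting at row 13, prepending L[row]:
  step 1: row=13, L[13]='$', prepend. Next row=LF[13]=0
  step 2: row=0, L[0]='e', prepend. Next row=LF[0]=5
  step 3: row=5, L[5]='e', prepend. Next row=LF[5]=6
  step 4: row=6, L[6]='f', prepend. Next row=LF[6]=7
  step 5: row=7, L[7]='f', prepend. Next row=LF[7]=8
  step 6: row=8, L[8]='o', prepend. Next row=LF[8]=16
  step 7: row=16, L[16]='c', prepend. Next row=LF[16]=4
  step 8: row=4, L[4]='k', prepend. Next row=LF[4]=10
  step 9: row=10, L[10]='c', prepend. Next row=LF[10]=2
  step 10: row=2, L[2]='a', prepend. Next row=LF[2]=1
  step 11: row=1, L[1]='n', prepend. Next row=LF[1]=14
  step 12: row=14, L[14]='k', prepend. Next row=LF[14]=12
  step 13: row=12, L[12]='k', prepend. Next row=LF[12]=11
  step 14: row=11, L[11]='c', prepend. Next row=LF[11]=3
  step 15: row=3, L[3]='i', prepend. Next row=LF[3]=9
  step 16: row=9, L[9]='n', prepend. Next row=LF[9]=15
  step 17: row=15, L[15]='k', prepend. Next row=LF[15]=13
Reversed output: knickknackcoffee$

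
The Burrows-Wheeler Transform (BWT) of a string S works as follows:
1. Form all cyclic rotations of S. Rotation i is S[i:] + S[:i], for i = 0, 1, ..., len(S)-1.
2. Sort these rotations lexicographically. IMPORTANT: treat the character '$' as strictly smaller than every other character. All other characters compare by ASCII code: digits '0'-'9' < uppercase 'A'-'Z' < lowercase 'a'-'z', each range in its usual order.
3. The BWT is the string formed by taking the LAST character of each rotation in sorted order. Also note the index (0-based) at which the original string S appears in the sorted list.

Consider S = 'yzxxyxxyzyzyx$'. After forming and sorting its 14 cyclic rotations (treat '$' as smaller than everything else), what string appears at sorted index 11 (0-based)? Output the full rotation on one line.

Answer: zxxyxxyzyzyx$y

Derivation:
All 14 rotations (rotation i = S[i:]+S[:i]):
  rot[0] = yzxxyxxyzyzyx$
  rot[1] = zxxyxxyzyzyx$y
  rot[2] = xxyxxyzyzyx$yz
  rot[3] = xyxxyzyzyx$yzx
  rot[4] = yxxyzyzyx$yzxx
  rot[5] = xxyzyzyx$yzxxy
  rot[6] = xyzyzyx$yzxxyx
  rot[7] = yzyzyx$yzxxyxx
  rot[8] = zyzyx$yzxxyxxy
  rot[9] = yzyx$yzxxyxxyz
  rot[10] = zyx$yzxxyxxyzy
  rot[11] = yx$yzxxyxxyzyz
  rot[12] = x$yzxxyxxyzyzy
  rot[13] = $yzxxyxxyzyzyx
Sorted (with $ < everything):
  sorted[0] = $yzxxyxxyzyzyx
  sorted[1] = x$yzxxyxxyzyzy
  sorted[2] = xxyxxyzyzyx$yz
  sorted[3] = xxyzyzyx$yzxxy
  sorted[4] = xyxxyzyzyx$yzx
  sorted[5] = xyzyzyx$yzxxyx
  sorted[6] = yx$yzxxyxxyzyz
  sorted[7] = yxxyzyzyx$yzxx
  sorted[8] = yzxxyxxyzyzyx$
  sorted[9] = yzyx$yzxxyxxyz
  sorted[10] = yzyzyx$yzxxyxx
  sorted[11] = zxxyxxyzyzyx$y
  sorted[12] = zyx$yzxxyxxyzy
  sorted[13] = zyzyx$yzxxyxxy
sorted[11] = zxxyxxyzyzyx$y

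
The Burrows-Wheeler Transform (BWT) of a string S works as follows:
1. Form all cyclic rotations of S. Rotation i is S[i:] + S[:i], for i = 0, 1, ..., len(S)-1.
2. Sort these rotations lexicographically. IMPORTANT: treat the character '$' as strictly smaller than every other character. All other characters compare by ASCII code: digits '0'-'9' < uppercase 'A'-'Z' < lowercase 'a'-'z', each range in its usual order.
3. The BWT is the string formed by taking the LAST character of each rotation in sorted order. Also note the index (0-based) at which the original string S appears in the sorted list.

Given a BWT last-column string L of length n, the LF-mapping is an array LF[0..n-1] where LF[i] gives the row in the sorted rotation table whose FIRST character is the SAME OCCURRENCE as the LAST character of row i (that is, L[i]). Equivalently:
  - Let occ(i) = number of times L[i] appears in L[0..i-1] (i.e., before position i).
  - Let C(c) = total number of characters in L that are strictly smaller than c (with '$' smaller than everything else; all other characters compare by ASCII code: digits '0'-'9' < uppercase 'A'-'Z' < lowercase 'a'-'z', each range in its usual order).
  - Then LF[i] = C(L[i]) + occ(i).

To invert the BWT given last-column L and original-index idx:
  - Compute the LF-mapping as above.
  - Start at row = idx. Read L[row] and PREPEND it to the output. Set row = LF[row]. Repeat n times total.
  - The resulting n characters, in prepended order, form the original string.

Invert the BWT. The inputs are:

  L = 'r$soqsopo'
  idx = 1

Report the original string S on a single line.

Answer: oosqpsor$

Derivation:
LF mapping: 6 0 7 1 5 8 2 4 3
Walk LF starting at row 1, prepending L[row]:
  step 1: row=1, L[1]='$', prepend. Next row=LF[1]=0
  step 2: row=0, L[0]='r', prepend. Next row=LF[0]=6
  step 3: row=6, L[6]='o', prepend. Next row=LF[6]=2
  step 4: row=2, L[2]='s', prepend. Next row=LF[2]=7
  step 5: row=7, L[7]='p', prepend. Next row=LF[7]=4
  step 6: row=4, L[4]='q', prepend. Next row=LF[4]=5
  step 7: row=5, L[5]='s', prepend. Next row=LF[5]=8
  step 8: row=8, L[8]='o', prepend. Next row=LF[8]=3
  step 9: row=3, L[3]='o', prepend. Next row=LF[3]=1
Reversed output: oosqpsor$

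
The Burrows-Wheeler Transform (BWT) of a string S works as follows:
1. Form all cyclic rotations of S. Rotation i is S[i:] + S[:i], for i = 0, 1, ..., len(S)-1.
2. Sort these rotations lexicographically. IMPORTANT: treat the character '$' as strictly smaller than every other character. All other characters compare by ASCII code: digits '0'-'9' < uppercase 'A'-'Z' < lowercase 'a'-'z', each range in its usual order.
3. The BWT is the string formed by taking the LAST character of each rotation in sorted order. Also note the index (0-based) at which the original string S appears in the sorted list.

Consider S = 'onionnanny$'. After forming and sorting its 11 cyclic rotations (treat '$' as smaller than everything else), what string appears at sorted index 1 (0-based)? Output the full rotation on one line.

All 11 rotations (rotation i = S[i:]+S[:i]):
  rot[0] = onionnanny$
  rot[1] = nionnanny$o
  rot[2] = ionnanny$on
  rot[3] = onnanny$oni
  rot[4] = nnanny$onio
  rot[5] = nanny$onion
  rot[6] = anny$onionn
  rot[7] = nny$onionna
  rot[8] = ny$onionnan
  rot[9] = y$onionnann
  rot[10] = $onionnanny
Sorted (with $ < everything):
  sorted[0] = $onionnanny
  sorted[1] = anny$onionn
  sorted[2] = ionnanny$on
  sorted[3] = nanny$onion
  sorted[4] = nionnanny$o
  sorted[5] = nnanny$onio
  sorted[6] = nny$onionna
  sorted[7] = ny$onionnan
  sorted[8] = onionnanny$
  sorted[9] = onnanny$oni
  sorted[10] = y$onionnann
sorted[1] = anny$onionn

Answer: anny$onionn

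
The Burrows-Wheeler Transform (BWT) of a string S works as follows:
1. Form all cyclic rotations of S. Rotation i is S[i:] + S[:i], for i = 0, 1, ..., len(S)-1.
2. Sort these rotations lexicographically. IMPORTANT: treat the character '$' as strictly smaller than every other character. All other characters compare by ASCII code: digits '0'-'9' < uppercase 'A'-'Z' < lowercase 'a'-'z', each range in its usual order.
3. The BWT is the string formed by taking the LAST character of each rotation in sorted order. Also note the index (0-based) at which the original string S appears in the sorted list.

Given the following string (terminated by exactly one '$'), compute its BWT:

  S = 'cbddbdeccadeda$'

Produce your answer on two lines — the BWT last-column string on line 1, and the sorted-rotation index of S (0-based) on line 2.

All 15 rotations (rotation i = S[i:]+S[:i]):
  rot[0] = cbddbdeccadeda$
  rot[1] = bddbdeccadeda$c
  rot[2] = ddbdeccadeda$cb
  rot[3] = dbdeccadeda$cbd
  rot[4] = bdeccadeda$cbdd
  rot[5] = deccadeda$cbddb
  rot[6] = eccadeda$cbddbd
  rot[7] = ccadeda$cbddbde
  rot[8] = cadeda$cbddbdec
  rot[9] = adeda$cbddbdecc
  rot[10] = deda$cbddbdecca
  rot[11] = eda$cbddbdeccad
  rot[12] = da$cbddbdeccade
  rot[13] = a$cbddbdeccaded
  rot[14] = $cbddbdeccadeda
Sorted (with $ < everything):
  sorted[0] = $cbddbdeccadeda  (last char: 'a')
  sorted[1] = a$cbddbdeccaded  (last char: 'd')
  sorted[2] = adeda$cbddbdecc  (last char: 'c')
  sorted[3] = bddbdeccadeda$c  (last char: 'c')
  sorted[4] = bdeccadeda$cbdd  (last char: 'd')
  sorted[5] = cadeda$cbddbdec  (last char: 'c')
  sorted[6] = cbddbdeccadeda$  (last char: '$')
  sorted[7] = ccadeda$cbddbde  (last char: 'e')
  sorted[8] = da$cbddbdeccade  (last char: 'e')
  sorted[9] = dbdeccadeda$cbd  (last char: 'd')
  sorted[10] = ddbdeccadeda$cb  (last char: 'b')
  sorted[11] = deccadeda$cbddb  (last char: 'b')
  sorted[12] = deda$cbddbdecca  (last char: 'a')
  sorted[13] = eccadeda$cbddbd  (last char: 'd')
  sorted[14] = eda$cbddbdeccad  (last char: 'd')
Last column: adccdc$eedbbadd
Original string S is at sorted index 6

Answer: adccdc$eedbbadd
6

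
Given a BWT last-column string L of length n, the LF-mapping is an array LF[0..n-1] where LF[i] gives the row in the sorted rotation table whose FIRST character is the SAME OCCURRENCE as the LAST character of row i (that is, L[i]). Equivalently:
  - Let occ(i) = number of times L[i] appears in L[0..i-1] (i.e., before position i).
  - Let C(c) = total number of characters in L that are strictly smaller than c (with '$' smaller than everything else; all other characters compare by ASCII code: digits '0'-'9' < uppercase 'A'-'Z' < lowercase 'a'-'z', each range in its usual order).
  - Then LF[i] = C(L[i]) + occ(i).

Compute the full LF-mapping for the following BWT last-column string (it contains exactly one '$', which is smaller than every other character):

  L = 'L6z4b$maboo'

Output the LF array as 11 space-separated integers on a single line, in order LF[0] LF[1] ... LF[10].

Answer: 3 2 10 1 5 0 7 4 6 8 9

Derivation:
Char counts: '$':1, '4':1, '6':1, 'L':1, 'a':1, 'b':2, 'm':1, 'o':2, 'z':1
C (first-col start): C('$')=0, C('4')=1, C('6')=2, C('L')=3, C('a')=4, C('b')=5, C('m')=7, C('o')=8, C('z')=10
L[0]='L': occ=0, LF[0]=C('L')+0=3+0=3
L[1]='6': occ=0, LF[1]=C('6')+0=2+0=2
L[2]='z': occ=0, LF[2]=C('z')+0=10+0=10
L[3]='4': occ=0, LF[3]=C('4')+0=1+0=1
L[4]='b': occ=0, LF[4]=C('b')+0=5+0=5
L[5]='$': occ=0, LF[5]=C('$')+0=0+0=0
L[6]='m': occ=0, LF[6]=C('m')+0=7+0=7
L[7]='a': occ=0, LF[7]=C('a')+0=4+0=4
L[8]='b': occ=1, LF[8]=C('b')+1=5+1=6
L[9]='o': occ=0, LF[9]=C('o')+0=8+0=8
L[10]='o': occ=1, LF[10]=C('o')+1=8+1=9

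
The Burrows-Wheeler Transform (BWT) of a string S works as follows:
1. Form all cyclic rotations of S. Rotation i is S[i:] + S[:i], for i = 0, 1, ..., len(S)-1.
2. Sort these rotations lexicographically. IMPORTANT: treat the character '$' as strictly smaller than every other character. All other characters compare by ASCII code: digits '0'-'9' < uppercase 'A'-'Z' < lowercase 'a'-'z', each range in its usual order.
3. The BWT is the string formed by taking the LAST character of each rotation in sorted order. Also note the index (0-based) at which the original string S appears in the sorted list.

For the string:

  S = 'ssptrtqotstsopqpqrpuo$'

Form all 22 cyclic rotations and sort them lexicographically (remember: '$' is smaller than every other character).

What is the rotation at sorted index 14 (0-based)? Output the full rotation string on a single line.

All 22 rotations (rotation i = S[i:]+S[:i]):
  rot[0] = ssptrtqotstsopqpqrpuo$
  rot[1] = sptrtqotstsopqpqrpuo$s
  rot[2] = ptrtqotstsopqpqrpuo$ss
  rot[3] = trtqotstsopqpqrpuo$ssp
  rot[4] = rtqotstsopqpqrpuo$sspt
  rot[5] = tqotstsopqpqrpuo$ssptr
  rot[6] = qotstsopqpqrpuo$ssptrt
  rot[7] = otstsopqpqrpuo$ssptrtq
  rot[8] = tstsopqpqrpuo$ssptrtqo
  rot[9] = stsopqpqrpuo$ssptrtqot
  rot[10] = tsopqpqrpuo$ssptrtqots
  rot[11] = sopqpqrpuo$ssptrtqotst
  rot[12] = opqpqrpuo$ssptrtqotsts
  rot[13] = pqpqrpuo$ssptrtqotstso
  rot[14] = qpqrpuo$ssptrtqotstsop
  rot[15] = pqrpuo$ssptrtqotstsopq
  rot[16] = qrpuo$ssptrtqotstsopqp
  rot[17] = rpuo$ssptrtqotstsopqpq
  rot[18] = puo$ssptrtqotstsopqpqr
  rot[19] = uo$ssptrtqotstsopqpqrp
  rot[20] = o$ssptrtqotstsopqpqrpu
  rot[21] = $ssptrtqotstsopqpqrpuo
Sorted (with $ < everything):
  sorted[0] = $ssptrtqotstsopqpqrpuo
  sorted[1] = o$ssptrtqotstsopqpqrpu
  sorted[2] = opqpqrpuo$ssptrtqotsts
  sorted[3] = otstsopqpqrpuo$ssptrtq
  sorted[4] = pqpqrpuo$ssptrtqotstso
  sorted[5] = pqrpuo$ssptrtqotstsopq
  sorted[6] = ptrtqotstsopqpqrpuo$ss
  sorted[7] = puo$ssptrtqotstsopqpqr
  sorted[8] = qotstsopqpqrpuo$ssptrt
  sorted[9] = qpqrpuo$ssptrtqotstsop
  sorted[10] = qrpuo$ssptrtqotstsopqp
  sorted[11] = rpuo$ssptrtqotstsopqpq
  sorted[12] = rtqotstsopqpqrpuo$sspt
  sorted[13] = sopqpqrpuo$ssptrtqotst
  sorted[14] = sptrtqotstsopqpqrpuo$s
  sorted[15] = ssptrtqotstsopqpqrpuo$
  sorted[16] = stsopqpqrpuo$ssptrtqot
  sorted[17] = tqotstsopqpqrpuo$ssptr
  sorted[18] = trtqotstsopqpqrpuo$ssp
  sorted[19] = tsopqpqrpuo$ssptrtqots
  sorted[20] = tstsopqpqrpuo$ssptrtqo
  sorted[21] = uo$ssptrtqotstsopqpqrp
sorted[14] = sptrtqotstsopqpqrpuo$s

Answer: sptrtqotstsopqpqrpuo$s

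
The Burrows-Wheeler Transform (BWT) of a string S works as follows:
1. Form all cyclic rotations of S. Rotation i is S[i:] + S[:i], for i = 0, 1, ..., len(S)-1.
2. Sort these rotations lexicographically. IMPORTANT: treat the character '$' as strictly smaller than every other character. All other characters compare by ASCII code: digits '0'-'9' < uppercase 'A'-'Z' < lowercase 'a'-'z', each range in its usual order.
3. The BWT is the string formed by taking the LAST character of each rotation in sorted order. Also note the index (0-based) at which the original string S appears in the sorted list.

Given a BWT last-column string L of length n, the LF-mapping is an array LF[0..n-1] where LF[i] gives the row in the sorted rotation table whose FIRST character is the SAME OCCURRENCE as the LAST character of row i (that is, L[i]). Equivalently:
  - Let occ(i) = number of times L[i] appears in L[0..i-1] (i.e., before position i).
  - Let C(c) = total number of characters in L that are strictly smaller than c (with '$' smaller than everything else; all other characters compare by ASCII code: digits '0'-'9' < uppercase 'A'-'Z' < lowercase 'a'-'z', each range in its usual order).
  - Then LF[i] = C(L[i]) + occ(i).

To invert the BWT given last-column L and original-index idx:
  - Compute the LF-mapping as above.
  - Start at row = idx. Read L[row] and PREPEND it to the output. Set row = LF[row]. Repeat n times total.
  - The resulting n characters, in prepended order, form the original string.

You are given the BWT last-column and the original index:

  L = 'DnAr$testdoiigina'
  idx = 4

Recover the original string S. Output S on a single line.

LF mapping: 2 10 1 13 0 15 5 14 16 4 12 7 8 6 9 11 3
Walk LF starting at row 4, prepending L[row]:
  step 1: row=4, L[4]='$', prepend. Next row=LF[4]=0
  step 2: row=0, L[0]='D', prepend. Next row=LF[0]=2
  step 3: row=2, L[2]='A', prepend. Next row=LF[2]=1
  step 4: row=1, L[1]='n', prepend. Next row=LF[1]=10
  step 5: row=10, L[10]='o', prepend. Next row=LF[10]=12
  step 6: row=12, L[12]='i', prepend. Next row=LF[12]=8
  step 7: row=8, L[8]='t', prepend. Next row=LF[8]=16
  step 8: row=16, L[16]='a', prepend. Next row=LF[16]=3
  step 9: row=3, L[3]='r', prepend. Next row=LF[3]=13
  step 10: row=13, L[13]='g', prepend. Next row=LF[13]=6
  step 11: row=6, L[6]='e', prepend. Next row=LF[6]=5
  step 12: row=5, L[5]='t', prepend. Next row=LF[5]=15
  step 13: row=15, L[15]='n', prepend. Next row=LF[15]=11
  step 14: row=11, L[11]='i', prepend. Next row=LF[11]=7
  step 15: row=7, L[7]='s', prepend. Next row=LF[7]=14
  step 16: row=14, L[14]='i', prepend. Next row=LF[14]=9
  step 17: row=9, L[9]='d', prepend. Next row=LF[9]=4
Reversed output: disintegrationAD$

Answer: disintegrationAD$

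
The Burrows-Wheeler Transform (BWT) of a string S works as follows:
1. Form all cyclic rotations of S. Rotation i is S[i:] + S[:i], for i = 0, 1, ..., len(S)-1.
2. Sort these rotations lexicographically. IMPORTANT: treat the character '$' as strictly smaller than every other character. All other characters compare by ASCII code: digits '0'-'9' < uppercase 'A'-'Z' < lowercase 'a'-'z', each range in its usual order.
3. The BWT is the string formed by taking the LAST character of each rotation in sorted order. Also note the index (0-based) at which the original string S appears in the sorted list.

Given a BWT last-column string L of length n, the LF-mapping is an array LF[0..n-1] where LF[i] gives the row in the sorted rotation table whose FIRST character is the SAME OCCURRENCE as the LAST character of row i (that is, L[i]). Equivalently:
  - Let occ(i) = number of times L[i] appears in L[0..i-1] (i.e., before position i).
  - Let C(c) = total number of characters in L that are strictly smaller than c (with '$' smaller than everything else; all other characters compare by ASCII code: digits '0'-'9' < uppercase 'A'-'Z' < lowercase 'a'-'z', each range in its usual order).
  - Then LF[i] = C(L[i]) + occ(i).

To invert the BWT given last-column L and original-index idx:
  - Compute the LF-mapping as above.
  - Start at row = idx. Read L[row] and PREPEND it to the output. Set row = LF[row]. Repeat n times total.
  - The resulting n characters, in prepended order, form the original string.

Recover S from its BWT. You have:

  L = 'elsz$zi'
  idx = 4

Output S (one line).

LF mapping: 1 3 4 5 0 6 2
Walk LF starting at row 4, prepending L[row]:
  step 1: row=4, L[4]='$', prepend. Next row=LF[4]=0
  step 2: row=0, L[0]='e', prepend. Next row=LF[0]=1
  step 3: row=1, L[1]='l', prepend. Next row=LF[1]=3
  step 4: row=3, L[3]='z', prepend. Next row=LF[3]=5
  step 5: row=5, L[5]='z', prepend. Next row=LF[5]=6
  step 6: row=6, L[6]='i', prepend. Next row=LF[6]=2
  step 7: row=2, L[2]='s', prepend. Next row=LF[2]=4
Reversed output: sizzle$

Answer: sizzle$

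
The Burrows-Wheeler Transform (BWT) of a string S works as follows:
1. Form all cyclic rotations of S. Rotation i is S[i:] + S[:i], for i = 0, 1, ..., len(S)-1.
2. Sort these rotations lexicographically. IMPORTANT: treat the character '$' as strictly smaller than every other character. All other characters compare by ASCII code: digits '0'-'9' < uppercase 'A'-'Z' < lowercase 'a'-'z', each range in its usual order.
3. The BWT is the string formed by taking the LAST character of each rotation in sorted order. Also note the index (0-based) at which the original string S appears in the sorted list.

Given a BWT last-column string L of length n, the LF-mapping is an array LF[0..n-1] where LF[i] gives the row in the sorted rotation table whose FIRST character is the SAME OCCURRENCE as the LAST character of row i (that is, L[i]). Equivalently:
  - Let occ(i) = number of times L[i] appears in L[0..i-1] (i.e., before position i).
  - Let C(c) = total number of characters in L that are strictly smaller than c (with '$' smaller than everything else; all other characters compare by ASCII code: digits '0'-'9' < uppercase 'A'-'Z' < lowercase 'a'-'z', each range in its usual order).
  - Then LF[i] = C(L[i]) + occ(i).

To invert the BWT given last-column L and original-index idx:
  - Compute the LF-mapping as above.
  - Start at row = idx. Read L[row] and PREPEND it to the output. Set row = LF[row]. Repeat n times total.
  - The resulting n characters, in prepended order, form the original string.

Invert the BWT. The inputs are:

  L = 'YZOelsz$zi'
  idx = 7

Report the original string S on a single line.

Answer: sizzleZOY$

Derivation:
LF mapping: 2 3 1 4 6 7 8 0 9 5
Walk LF starting at row 7, prepending L[row]:
  step 1: row=7, L[7]='$', prepend. Next row=LF[7]=0
  step 2: row=0, L[0]='Y', prepend. Next row=LF[0]=2
  step 3: row=2, L[2]='O', prepend. Next row=LF[2]=1
  step 4: row=1, L[1]='Z', prepend. Next row=LF[1]=3
  step 5: row=3, L[3]='e', prepend. Next row=LF[3]=4
  step 6: row=4, L[4]='l', prepend. Next row=LF[4]=6
  step 7: row=6, L[6]='z', prepend. Next row=LF[6]=8
  step 8: row=8, L[8]='z', prepend. Next row=LF[8]=9
  step 9: row=9, L[9]='i', prepend. Next row=LF[9]=5
  step 10: row=5, L[5]='s', prepend. Next row=LF[5]=7
Reversed output: sizzleZOY$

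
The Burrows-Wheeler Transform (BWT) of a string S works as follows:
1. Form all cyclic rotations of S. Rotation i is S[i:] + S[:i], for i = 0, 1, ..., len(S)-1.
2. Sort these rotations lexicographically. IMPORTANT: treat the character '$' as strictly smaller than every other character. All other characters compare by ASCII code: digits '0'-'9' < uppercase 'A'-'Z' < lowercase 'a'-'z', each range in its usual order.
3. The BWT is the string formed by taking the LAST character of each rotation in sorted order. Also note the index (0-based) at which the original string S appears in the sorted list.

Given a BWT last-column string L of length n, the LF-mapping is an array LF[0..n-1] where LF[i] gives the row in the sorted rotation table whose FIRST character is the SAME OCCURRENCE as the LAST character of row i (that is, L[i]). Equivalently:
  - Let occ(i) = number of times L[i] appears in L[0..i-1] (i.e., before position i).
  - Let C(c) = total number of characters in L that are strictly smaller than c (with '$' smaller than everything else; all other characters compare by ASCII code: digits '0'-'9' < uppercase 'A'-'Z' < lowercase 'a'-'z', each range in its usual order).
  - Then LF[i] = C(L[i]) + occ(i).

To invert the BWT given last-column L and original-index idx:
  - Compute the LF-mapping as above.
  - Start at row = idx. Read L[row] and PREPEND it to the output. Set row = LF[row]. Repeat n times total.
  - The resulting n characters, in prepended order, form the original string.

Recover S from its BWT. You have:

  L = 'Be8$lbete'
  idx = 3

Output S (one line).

LF mapping: 2 4 1 0 7 3 5 8 6
Walk LF starting at row 3, prepending L[row]:
  step 1: row=3, L[3]='$', prepend. Next row=LF[3]=0
  step 2: row=0, L[0]='B', prepend. Next row=LF[0]=2
  step 3: row=2, L[2]='8', prepend. Next row=LF[2]=1
  step 4: row=1, L[1]='e', prepend. Next row=LF[1]=4
  step 5: row=4, L[4]='l', prepend. Next row=LF[4]=7
  step 6: row=7, L[7]='t', prepend. Next row=LF[7]=8
  step 7: row=8, L[8]='e', prepend. Next row=LF[8]=6
  step 8: row=6, L[6]='e', prepend. Next row=LF[6]=5
  step 9: row=5, L[5]='b', prepend. Next row=LF[5]=3
Reversed output: beetle8B$

Answer: beetle8B$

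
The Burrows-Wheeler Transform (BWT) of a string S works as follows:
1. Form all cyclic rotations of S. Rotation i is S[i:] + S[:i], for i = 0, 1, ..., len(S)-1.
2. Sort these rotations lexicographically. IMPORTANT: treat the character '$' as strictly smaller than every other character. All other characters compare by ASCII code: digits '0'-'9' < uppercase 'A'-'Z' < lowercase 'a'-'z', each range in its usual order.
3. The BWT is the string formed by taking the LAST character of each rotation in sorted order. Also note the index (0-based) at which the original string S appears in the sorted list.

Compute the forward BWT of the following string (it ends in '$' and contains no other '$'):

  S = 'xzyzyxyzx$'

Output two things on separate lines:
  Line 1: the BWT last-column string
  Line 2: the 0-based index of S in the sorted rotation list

All 10 rotations (rotation i = S[i:]+S[:i]):
  rot[0] = xzyzyxyzx$
  rot[1] = zyzyxyzx$x
  rot[2] = yzyxyzx$xz
  rot[3] = zyxyzx$xzy
  rot[4] = yxyzx$xzyz
  rot[5] = xyzx$xzyzy
  rot[6] = yzx$xzyzyx
  rot[7] = zx$xzyzyxy
  rot[8] = x$xzyzyxyz
  rot[9] = $xzyzyxyzx
Sorted (with $ < everything):
  sorted[0] = $xzyzyxyzx  (last char: 'x')
  sorted[1] = x$xzyzyxyz  (last char: 'z')
  sorted[2] = xyzx$xzyzy  (last char: 'y')
  sorted[3] = xzyzyxyzx$  (last char: '$')
  sorted[4] = yxyzx$xzyz  (last char: 'z')
  sorted[5] = yzx$xzyzyx  (last char: 'x')
  sorted[6] = yzyxyzx$xz  (last char: 'z')
  sorted[7] = zx$xzyzyxy  (last char: 'y')
  sorted[8] = zyxyzx$xzy  (last char: 'y')
  sorted[9] = zyzyxyzx$x  (last char: 'x')
Last column: xzy$zxzyyx
Original string S is at sorted index 3

Answer: xzy$zxzyyx
3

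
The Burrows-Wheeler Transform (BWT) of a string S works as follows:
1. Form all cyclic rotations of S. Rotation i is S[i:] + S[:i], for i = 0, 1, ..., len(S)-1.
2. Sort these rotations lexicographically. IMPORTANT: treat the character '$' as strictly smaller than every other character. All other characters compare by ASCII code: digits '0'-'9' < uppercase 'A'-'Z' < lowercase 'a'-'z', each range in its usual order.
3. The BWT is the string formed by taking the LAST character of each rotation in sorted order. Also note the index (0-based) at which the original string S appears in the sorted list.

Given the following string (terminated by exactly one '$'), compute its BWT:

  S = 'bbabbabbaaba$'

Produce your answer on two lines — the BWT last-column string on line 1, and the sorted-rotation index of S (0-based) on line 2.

All 13 rotations (rotation i = S[i:]+S[:i]):
  rot[0] = bbabbabbaaba$
  rot[1] = babbabbaaba$b
  rot[2] = abbabbaaba$bb
  rot[3] = bbabbaaba$bba
  rot[4] = babbaaba$bbab
  rot[5] = abbaaba$bbabb
  rot[6] = bbaaba$bbabba
  rot[7] = baaba$bbabbab
  rot[8] = aaba$bbabbabb
  rot[9] = aba$bbabbabba
  rot[10] = ba$bbabbabbaa
  rot[11] = a$bbabbabbaab
  rot[12] = $bbabbabbaaba
Sorted (with $ < everything):
  sorted[0] = $bbabbabbaaba  (last char: 'a')
  sorted[1] = a$bbabbabbaab  (last char: 'b')
  sorted[2] = aaba$bbabbabb  (last char: 'b')
  sorted[3] = aba$bbabbabba  (last char: 'a')
  sorted[4] = abbaaba$bbabb  (last char: 'b')
  sorted[5] = abbabbaaba$bb  (last char: 'b')
  sorted[6] = ba$bbabbabbaa  (last char: 'a')
  sorted[7] = baaba$bbabbab  (last char: 'b')
  sorted[8] = babbaaba$bbab  (last char: 'b')
  sorted[9] = babbabbaaba$b  (last char: 'b')
  sorted[10] = bbaaba$bbabba  (last char: 'a')
  sorted[11] = bbabbaaba$bba  (last char: 'a')
  sorted[12] = bbabbabbaaba$  (last char: '$')
Last column: abbabbabbbaa$
Original string S is at sorted index 12

Answer: abbabbabbbaa$
12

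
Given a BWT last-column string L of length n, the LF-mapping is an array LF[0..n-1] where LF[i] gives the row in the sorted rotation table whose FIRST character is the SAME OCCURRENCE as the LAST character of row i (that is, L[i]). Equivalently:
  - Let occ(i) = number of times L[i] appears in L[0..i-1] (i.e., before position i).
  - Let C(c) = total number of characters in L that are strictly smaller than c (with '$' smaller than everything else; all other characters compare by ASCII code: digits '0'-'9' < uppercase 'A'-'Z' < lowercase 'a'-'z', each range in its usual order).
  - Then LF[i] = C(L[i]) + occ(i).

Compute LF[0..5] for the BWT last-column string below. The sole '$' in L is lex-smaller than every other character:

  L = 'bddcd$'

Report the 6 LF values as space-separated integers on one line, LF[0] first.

Char counts: '$':1, 'b':1, 'c':1, 'd':3
C (first-col start): C('$')=0, C('b')=1, C('c')=2, C('d')=3
L[0]='b': occ=0, LF[0]=C('b')+0=1+0=1
L[1]='d': occ=0, LF[1]=C('d')+0=3+0=3
L[2]='d': occ=1, LF[2]=C('d')+1=3+1=4
L[3]='c': occ=0, LF[3]=C('c')+0=2+0=2
L[4]='d': occ=2, LF[4]=C('d')+2=3+2=5
L[5]='$': occ=0, LF[5]=C('$')+0=0+0=0

Answer: 1 3 4 2 5 0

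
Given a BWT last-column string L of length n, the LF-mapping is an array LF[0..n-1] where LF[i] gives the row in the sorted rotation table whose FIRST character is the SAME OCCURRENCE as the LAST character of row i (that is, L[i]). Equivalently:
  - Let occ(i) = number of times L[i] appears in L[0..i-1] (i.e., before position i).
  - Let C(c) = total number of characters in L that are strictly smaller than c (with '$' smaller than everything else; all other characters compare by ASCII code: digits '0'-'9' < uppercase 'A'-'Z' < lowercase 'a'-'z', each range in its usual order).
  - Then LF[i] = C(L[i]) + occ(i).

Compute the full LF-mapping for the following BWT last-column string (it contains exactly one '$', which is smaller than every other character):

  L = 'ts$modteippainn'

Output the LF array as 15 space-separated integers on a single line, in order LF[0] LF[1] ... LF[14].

Answer: 13 12 0 6 9 2 14 3 4 10 11 1 5 7 8

Derivation:
Char counts: '$':1, 'a':1, 'd':1, 'e':1, 'i':2, 'm':1, 'n':2, 'o':1, 'p':2, 's':1, 't':2
C (first-col start): C('$')=0, C('a')=1, C('d')=2, C('e')=3, C('i')=4, C('m')=6, C('n')=7, C('o')=9, C('p')=10, C('s')=12, C('t')=13
L[0]='t': occ=0, LF[0]=C('t')+0=13+0=13
L[1]='s': occ=0, LF[1]=C('s')+0=12+0=12
L[2]='$': occ=0, LF[2]=C('$')+0=0+0=0
L[3]='m': occ=0, LF[3]=C('m')+0=6+0=6
L[4]='o': occ=0, LF[4]=C('o')+0=9+0=9
L[5]='d': occ=0, LF[5]=C('d')+0=2+0=2
L[6]='t': occ=1, LF[6]=C('t')+1=13+1=14
L[7]='e': occ=0, LF[7]=C('e')+0=3+0=3
L[8]='i': occ=0, LF[8]=C('i')+0=4+0=4
L[9]='p': occ=0, LF[9]=C('p')+0=10+0=10
L[10]='p': occ=1, LF[10]=C('p')+1=10+1=11
L[11]='a': occ=0, LF[11]=C('a')+0=1+0=1
L[12]='i': occ=1, LF[12]=C('i')+1=4+1=5
L[13]='n': occ=0, LF[13]=C('n')+0=7+0=7
L[14]='n': occ=1, LF[14]=C('n')+1=7+1=8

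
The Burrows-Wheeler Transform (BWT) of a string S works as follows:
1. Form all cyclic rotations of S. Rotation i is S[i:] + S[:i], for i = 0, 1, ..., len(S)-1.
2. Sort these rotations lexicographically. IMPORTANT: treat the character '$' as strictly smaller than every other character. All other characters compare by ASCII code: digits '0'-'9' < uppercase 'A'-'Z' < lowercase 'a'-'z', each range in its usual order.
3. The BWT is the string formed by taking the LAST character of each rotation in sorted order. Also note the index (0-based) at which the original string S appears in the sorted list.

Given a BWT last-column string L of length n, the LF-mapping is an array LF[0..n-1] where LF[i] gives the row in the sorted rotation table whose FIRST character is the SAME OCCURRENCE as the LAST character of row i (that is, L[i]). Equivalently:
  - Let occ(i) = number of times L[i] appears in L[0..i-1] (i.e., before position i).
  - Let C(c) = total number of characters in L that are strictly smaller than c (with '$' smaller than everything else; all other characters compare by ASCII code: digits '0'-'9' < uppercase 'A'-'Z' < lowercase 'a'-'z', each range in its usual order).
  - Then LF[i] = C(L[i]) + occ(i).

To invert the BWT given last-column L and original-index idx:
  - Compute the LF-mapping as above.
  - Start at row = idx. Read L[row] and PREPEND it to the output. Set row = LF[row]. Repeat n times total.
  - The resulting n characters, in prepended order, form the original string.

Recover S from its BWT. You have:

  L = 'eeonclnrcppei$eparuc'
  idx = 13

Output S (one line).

Answer: occurrencepineapple$

Derivation:
LF mapping: 5 6 13 11 2 10 12 17 3 14 15 7 9 0 8 16 1 18 19 4
Walk LF starting at row 13, prepending L[row]:
  step 1: row=13, L[13]='$', prepend. Next row=LF[13]=0
  step 2: row=0, L[0]='e', prepend. Next row=LF[0]=5
  step 3: row=5, L[5]='l', prepend. Next row=LF[5]=10
  step 4: row=10, L[10]='p', prepend. Next row=LF[10]=15
  step 5: row=15, L[15]='p', prepend. Next row=LF[15]=16
  step 6: row=16, L[16]='a', prepend. Next row=LF[16]=1
  step 7: row=1, L[1]='e', prepend. Next row=LF[1]=6
  step 8: row=6, L[6]='n', prepend. Next row=LF[6]=12
  step 9: row=12, L[12]='i', prepend. Next row=LF[12]=9
  step 10: row=9, L[9]='p', prepend. Next row=LF[9]=14
  step 11: row=14, L[14]='e', prepend. Next row=LF[14]=8
  step 12: row=8, L[8]='c', prepend. Next row=LF[8]=3
  step 13: row=3, L[3]='n', prepend. Next row=LF[3]=11
  step 14: row=11, L[11]='e', prepend. Next row=LF[11]=7
  step 15: row=7, L[7]='r', prepend. Next row=LF[7]=17
  step 16: row=17, L[17]='r', prepend. Next row=LF[17]=18
  step 17: row=18, L[18]='u', prepend. Next row=LF[18]=19
  step 18: row=19, L[19]='c', prepend. Next row=LF[19]=4
  step 19: row=4, L[4]='c', prepend. Next row=LF[4]=2
  step 20: row=2, L[2]='o', prepend. Next row=LF[2]=13
Reversed output: occurrencepineapple$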